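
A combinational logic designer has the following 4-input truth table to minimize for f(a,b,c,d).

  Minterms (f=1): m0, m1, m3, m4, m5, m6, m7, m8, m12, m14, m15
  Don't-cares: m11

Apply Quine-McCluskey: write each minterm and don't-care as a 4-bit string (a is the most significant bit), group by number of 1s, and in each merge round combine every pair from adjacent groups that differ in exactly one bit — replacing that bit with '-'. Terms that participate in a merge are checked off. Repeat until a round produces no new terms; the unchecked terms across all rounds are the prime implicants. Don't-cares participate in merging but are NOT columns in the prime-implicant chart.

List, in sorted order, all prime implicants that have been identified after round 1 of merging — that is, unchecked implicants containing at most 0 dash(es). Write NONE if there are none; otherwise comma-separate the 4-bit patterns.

NONE

[col 0] 0000*, 0001*, 0011*, 0100*, 0101*, 0110*, 0111*, 1000*, 1011*, 1100*, 1110*, 1111*
[col 1] -000*, -011*, -100*, -110*, -111*, 0-00*, 0-01*, 0-11*, 00-1*, 000-*, 01-0*, 01-1*, 010-*, 011-*, 1-00*, 1-11*, 11-0*, 111-*
[col 2] --00, --11, -1-0, -11-, 0--1, 0-0-, 01--
Prime implicants: --00, --11, -1-0, -11-, 0--1, 0-0-, 01--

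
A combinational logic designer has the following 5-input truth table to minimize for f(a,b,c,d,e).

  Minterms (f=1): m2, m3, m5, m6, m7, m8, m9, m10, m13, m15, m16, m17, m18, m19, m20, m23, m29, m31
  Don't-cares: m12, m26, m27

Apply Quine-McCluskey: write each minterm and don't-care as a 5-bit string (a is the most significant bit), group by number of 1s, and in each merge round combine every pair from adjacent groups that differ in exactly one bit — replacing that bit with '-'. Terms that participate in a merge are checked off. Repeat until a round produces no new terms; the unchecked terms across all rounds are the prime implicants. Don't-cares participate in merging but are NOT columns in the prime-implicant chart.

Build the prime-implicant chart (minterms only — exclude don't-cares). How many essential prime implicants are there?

6

[col 0] 00010*, 00011*, 00101*, 00110*, 00111*, 01000*, 01001*, 01010*, 01100*, 01101*, 01111*, 10000*, 10001*, 10010*, 10011*, 10100*, 10111*, 11010*, 11011*, 11101*, 11111*
[col 1] -0010*, -0011*, -0111*, -1010*, -1101*, -1111*, 0-010*, 0-101*, 0-111*, 00-10*, 00-11*, 0001-*, 001-1*, 0011-*, 01-00*, 01-01*, 010-0, 0100-*, 011-1*, 0110-*, 1-010*, 1-011*, 1-111*, 10-00, 10-11*, 100-0*, 100-1*, 1000-*, 1001-*, 11-11*, 1101-*, 111-1*
[col 2] --010, --111, -0-11, -001-, -11-1, 0-1-1, 00-1-, 01-0-, 1--11, 1-01-, 100--
Prime implicants: --010, --111, -0-11, -001-, -11-1, 0-1-1, 00-1-, 01-0-, 010-0, 1--11, 1-01-, 10-00, 100--
PI chart (minterm → PIs covering it):
  2 | --010,-001-,00-1-
  3 | -0-11,-001-,00-1-
  5 | 0-1-1  (sole → essential)
  6 | 00-1-  (sole → essential)
  7 | --111,-0-11,0-1-1,00-1-
  8 | 01-0-,010-0
  9 | 01-0-  (sole → essential)
  10 | --010,010-0
  13 | -11-1,0-1-1,01-0-
  15 | --111,-11-1,0-1-1
  16 | 10-00,100--
  17 | 100--  (sole → essential)
  18 | --010,-001-,1-01-,100--
  19 | -0-11,-001-,1--11,1-01-,100--
  20 | 10-00  (sole → essential)
  23 | --111,-0-11,1--11
  29 | -11-1  (sole → essential)
  31 | --111,-11-1,1--11
Essential prime implicants: -11-1, 0-1-1, 00-1-, 01-0-, 10-00, 100--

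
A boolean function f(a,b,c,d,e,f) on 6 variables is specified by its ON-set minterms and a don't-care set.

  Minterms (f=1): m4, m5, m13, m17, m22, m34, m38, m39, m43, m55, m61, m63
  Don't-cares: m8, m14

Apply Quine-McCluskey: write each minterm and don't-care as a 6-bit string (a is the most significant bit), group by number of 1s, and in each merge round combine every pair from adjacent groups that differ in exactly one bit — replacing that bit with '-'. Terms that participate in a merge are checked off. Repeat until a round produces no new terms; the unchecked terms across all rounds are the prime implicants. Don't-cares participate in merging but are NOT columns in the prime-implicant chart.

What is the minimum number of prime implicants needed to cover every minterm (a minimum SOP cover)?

8

[col 0] 000100*, 000101*, 001000, 001101*, 001110, 010001, 010110, 100010*, 100110*, 100111*, 101011, 110111*, 111101*, 111111*
[col 1] 00-101, 00010-, 1-0111, 100-10, 10011-, 11-111, 1111-1
Prime implicants: 00-101, 00010-, 001000, 001110, 010001, 010110, 1-0111, 100-10, 10011-, 101011, 11-111, 1111-1
PI chart (minterm → PIs covering it):
  4 | 00010-  (sole → essential)
  5 | 00-101,00010-
  13 | 00-101  (sole → essential)
  17 | 010001  (sole → essential)
  22 | 010110  (sole → essential)
  34 | 100-10  (sole → essential)
  38 | 100-10,10011-
  39 | 1-0111,10011-
  43 | 101011  (sole → essential)
  55 | 1-0111,11-111
  61 | 1111-1  (sole → essential)
  63 | 11-111,1111-1
Essential prime implicants: 00-101, 00010-, 010001, 010110, 100-10, 101011, 1111-1
Petrick residual → 1-0111
Minimum SOP uses 8 PIs: a'b'de'f + a'b'c'de' + a'bc'd'e'f + a'bc'def' + ac'def + ab'c'ef' + ab'cd'ef + abcdf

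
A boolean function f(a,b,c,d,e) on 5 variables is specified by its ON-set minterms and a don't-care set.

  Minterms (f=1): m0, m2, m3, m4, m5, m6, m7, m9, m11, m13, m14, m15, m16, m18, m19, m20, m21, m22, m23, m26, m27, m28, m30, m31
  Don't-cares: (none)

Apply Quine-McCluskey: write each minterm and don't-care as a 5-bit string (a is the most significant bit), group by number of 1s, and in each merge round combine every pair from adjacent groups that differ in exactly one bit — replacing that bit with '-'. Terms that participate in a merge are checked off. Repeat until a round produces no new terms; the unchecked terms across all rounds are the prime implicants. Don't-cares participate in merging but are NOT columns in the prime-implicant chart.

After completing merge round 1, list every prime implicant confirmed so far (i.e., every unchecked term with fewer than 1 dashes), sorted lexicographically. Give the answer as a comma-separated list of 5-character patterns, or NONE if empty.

NONE

Round 0: 00000✓ 00010✓ 00011✓ 00100✓ 00101✓ 00110✓ 00111✓ 01001✓ 01011✓ 01101✓ 01110✓ 01111✓ 10000✓ 10010✓ 10011✓ 10100✓ 10101✓ 10110✓ 10111✓ 11010✓ 11011✓ 11100✓ 11110✓ 11111✓
Round 1: -0000✓ -0010✓ -0011✓ -0100✓ -0101✓ -0110✓ -0111✓ -1011✓ -1110✓ -1111✓ 0-011✓ 0-101✓ 0-110✓ 0-111✓ 00-00✓ 00-10✓ 00-11✓ 000-0✓ 0001-✓ 001-0✓ 001-1✓ 0010-✓ 0011-✓ 01-01✓ 01-11✓ 010-1✓ 011-1✓ 0111-✓ 1-010✓ 1-011✓ 1-100✓ 1-110✓ 1-111✓ 10-00✓ 10-10✓ 10-11✓ 100-0✓ 1001-✓ 101-0✓ 101-1✓ 1010-✓ 1011-✓ 11-10✓ 11-11✓ 1101-✓ 111-0✓ 1111-✓
Round 2: --011✓ --110✓ --111✓ -0-00✓ -0-10✓ -0-11✓ -00-0✓ -001-✓ -01-0✓ -01-1✓ -010-✓ -011-✓ -1-11✓ -111-✓ 0--11✓ 0-1-1 0-11-✓ 00--0✓ 00-1-✓ 001--✓ 01--1 1--10✓ 1--11✓ 1-01-✓ 1-1-0 1-11-✓ 10--0✓ 10-1-✓ 101--✓ 11-1-✓
Round 3: ---11 --11- -0--0 -0-1- -01-- 1--1-
PIs = {---11, --11-, -0--0, -0-1-, -01--, 0-1-1, 01--1, 1--1-, 1-1-0}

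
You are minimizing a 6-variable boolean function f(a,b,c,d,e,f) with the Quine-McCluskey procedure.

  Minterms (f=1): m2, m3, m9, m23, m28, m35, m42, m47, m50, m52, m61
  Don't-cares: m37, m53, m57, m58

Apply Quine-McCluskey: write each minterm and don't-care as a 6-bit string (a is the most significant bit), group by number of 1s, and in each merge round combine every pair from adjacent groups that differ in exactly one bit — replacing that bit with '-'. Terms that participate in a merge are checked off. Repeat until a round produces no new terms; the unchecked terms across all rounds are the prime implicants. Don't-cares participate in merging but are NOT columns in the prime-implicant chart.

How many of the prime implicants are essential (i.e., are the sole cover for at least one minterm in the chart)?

9

size-2^0 implicants → 000010(✓)  000011(✓)  001001  010111  011100  100011(✓)  100101(✓)  101010(✓)  101111  110010(✓)  110100(✓)  110101(✓)  111001(✓)  111010(✓)  111101(✓)
size-2^1 implicants → -00011  00001-  1-0101  1-1010  11-010  11-101  11010-  111-01
Unchecked terms (primes): -00011, 00001-, 001001, 010111, 011100, 1-0101, 1-1010, 101111, 11-010, 11-101, 11010-, 111-01
Minterm coverage:
  m2 ⊆ 00001- [E]
  m3 ⊆ -00011,00001-
  m9 ⊆ 001001 [E]
  m23 ⊆ 010111 [E]
  m28 ⊆ 011100 [E]
  m35 ⊆ -00011 [E]
  m42 ⊆ 1-1010 [E]
  m47 ⊆ 101111 [E]
  m50 ⊆ 11-010 [E]
  m52 ⊆ 11010- [E]
  m61 ⊆ 11-101,111-01
E = {-00011, 00001-, 001001, 010111, 011100, 1-1010, 101111, 11-010, 11010-}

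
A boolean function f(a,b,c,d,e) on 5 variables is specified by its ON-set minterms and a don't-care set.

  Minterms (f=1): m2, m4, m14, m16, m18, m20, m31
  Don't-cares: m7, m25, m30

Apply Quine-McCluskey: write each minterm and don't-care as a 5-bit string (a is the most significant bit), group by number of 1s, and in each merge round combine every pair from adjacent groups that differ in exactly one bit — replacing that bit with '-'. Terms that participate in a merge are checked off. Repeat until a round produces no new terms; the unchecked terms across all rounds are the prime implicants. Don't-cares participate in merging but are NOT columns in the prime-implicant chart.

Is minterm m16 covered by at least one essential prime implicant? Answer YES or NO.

NO

size-2^0 implicants → 00010(✓)  00100(✓)  00111  01110(✓)  10000(✓)  10010(✓)  10100(✓)  11001  11110(✓)  11111(✓)
size-2^1 implicants → -0010  -0100  -1110  10-00  100-0  1111-
Unchecked terms (primes): -0010, -0100, -1110, 00111, 10-00, 100-0, 11001, 1111-
Minterm coverage:
  m2 ⊆ -0010 [E]
  m4 ⊆ -0100 [E]
  m14 ⊆ -1110 [E]
  m16 ⊆ 10-00,100-0
  m18 ⊆ -0010,100-0
  m20 ⊆ -0100,10-00
  m31 ⊆ 1111- [E]
E = {-0010, -0100, -1110, 1111-}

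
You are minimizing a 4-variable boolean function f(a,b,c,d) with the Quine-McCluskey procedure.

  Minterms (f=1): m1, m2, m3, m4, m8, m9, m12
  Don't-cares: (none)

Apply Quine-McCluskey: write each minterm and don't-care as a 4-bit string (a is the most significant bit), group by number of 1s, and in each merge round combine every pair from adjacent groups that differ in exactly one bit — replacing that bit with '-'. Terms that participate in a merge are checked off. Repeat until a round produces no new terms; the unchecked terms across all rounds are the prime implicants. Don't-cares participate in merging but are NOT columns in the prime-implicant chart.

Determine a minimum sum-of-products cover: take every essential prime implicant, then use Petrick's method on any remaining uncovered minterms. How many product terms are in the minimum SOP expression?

[col 0] 0001*, 0010*, 0011*, 0100*, 1000*, 1001*, 1100*
[col 1] -001, -100, 00-1, 001-, 1-00, 100-
Prime implicants: -001, -100, 00-1, 001-, 1-00, 100-
PI chart (minterm → PIs covering it):
  1 | -001,00-1
  2 | 001-  (sole → essential)
  3 | 00-1,001-
  4 | -100  (sole → essential)
  8 | 1-00,100-
  9 | -001,100-
  12 | -100,1-00
Essential prime implicants: -100, 001-
Petrick residual → -001, 1-00
Minimum SOP uses 4 PIs: b'c'd + bc'd' + a'b'c + ac'd'

4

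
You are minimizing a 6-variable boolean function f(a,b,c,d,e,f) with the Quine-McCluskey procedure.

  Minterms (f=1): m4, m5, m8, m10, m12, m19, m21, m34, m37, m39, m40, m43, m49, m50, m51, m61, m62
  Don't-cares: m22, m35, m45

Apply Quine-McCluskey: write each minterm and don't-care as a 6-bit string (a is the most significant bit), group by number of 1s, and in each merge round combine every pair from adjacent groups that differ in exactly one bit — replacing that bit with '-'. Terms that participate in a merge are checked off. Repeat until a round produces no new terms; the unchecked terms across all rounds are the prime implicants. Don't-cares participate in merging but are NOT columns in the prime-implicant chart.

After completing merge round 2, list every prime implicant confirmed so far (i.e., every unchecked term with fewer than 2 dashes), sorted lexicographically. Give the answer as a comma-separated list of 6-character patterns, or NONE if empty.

Round 0: 000100✓ 000101✓ 001000✓ 001010✓ 001100✓ 010011✓ 010101✓ 010110 100010✓ 100011✓ 100101✓ 100111✓ 101000✓ 101011✓ 101101✓ 110001✓ 110010✓ 110011✓ 111101✓ 111110
Round 1: -00101 -01000 -10011 0-0101 00-100 00010- 001-00 0010-0 1-0010✓ 1-0011✓ 1-1101 10-011 10-101 100-11 10001-✓ 1001-1 1100-1 11001-✓
Round 2: 1-001-
PIs = {-00101, -01000, -10011, 0-0101, 00-100, 00010-, 001-00, 0010-0, 010110, 1-001-, 1-1101, 10-011, 10-101, 100-11, 1001-1, 1100-1, 111110}

-00101, -01000, -10011, 0-0101, 00-100, 00010-, 001-00, 0010-0, 010110, 1-1101, 10-011, 10-101, 100-11, 1001-1, 1100-1, 111110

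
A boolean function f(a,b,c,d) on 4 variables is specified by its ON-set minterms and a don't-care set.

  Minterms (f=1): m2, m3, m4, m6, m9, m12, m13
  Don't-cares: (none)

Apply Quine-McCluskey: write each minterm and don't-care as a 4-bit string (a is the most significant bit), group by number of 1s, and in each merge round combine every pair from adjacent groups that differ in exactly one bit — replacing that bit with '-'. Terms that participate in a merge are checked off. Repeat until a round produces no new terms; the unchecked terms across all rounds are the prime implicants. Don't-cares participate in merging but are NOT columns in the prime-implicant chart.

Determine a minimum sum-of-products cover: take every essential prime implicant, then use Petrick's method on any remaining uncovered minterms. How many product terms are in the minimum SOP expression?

4

Round 0: 0010✓ 0011✓ 0100✓ 0110✓ 1001✓ 1100✓ 1101✓
Round 1: -100 0-10 001- 01-0 1-01 110-
PIs = {-100, 0-10, 001-, 01-0, 1-01, 110-}
Coverage chart:
  m2: 0-10,001-
  m3: 001- ←essential
  m4: -100,01-0
  m6: 0-10,01-0
  m9: 1-01 ←essential
  m12: -100,110-
  m13: 1-01,110-
Essential: 001-, 1-01
Petrick residual → -100, 0-10
Min cover (4 terms): bc'd' + a'cd' + a'b'c + ac'd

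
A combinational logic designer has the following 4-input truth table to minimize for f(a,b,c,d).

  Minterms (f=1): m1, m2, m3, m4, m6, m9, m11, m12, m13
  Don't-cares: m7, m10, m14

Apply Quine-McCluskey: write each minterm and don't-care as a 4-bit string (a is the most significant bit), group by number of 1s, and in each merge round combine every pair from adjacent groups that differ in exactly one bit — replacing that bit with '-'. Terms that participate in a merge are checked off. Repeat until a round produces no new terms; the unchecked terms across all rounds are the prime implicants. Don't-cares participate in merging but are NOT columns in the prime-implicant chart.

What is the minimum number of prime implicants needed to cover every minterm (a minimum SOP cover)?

4

[col 0] 0001*, 0010*, 0011*, 0100*, 0110*, 0111*, 1001*, 1010*, 1011*, 1100*, 1101*, 1110*
[col 1] -001*, -010*, -011*, -100*, -110*, 0-10*, 0-11*, 00-1*, 001-*, 01-0*, 011-*, 1-01, 1-10*, 10-1*, 101-*, 11-0*, 110-
[col 2] --10, -0-1, -01-, -1-0, 0-1-
Prime implicants: --10, -0-1, -01-, -1-0, 0-1-, 1-01, 110-
PI chart (minterm → PIs covering it):
  1 | -0-1  (sole → essential)
  2 | --10,-01-,0-1-
  3 | -0-1,-01-,0-1-
  4 | -1-0  (sole → essential)
  6 | --10,-1-0,0-1-
  9 | -0-1,1-01
  11 | -0-1,-01-
  12 | -1-0,110-
  13 | 1-01,110-
Essential prime implicants: -0-1, -1-0
Petrick residual → --10, 1-01
Minimum SOP uses 4 PIs: cd' + b'd + bd' + ac'd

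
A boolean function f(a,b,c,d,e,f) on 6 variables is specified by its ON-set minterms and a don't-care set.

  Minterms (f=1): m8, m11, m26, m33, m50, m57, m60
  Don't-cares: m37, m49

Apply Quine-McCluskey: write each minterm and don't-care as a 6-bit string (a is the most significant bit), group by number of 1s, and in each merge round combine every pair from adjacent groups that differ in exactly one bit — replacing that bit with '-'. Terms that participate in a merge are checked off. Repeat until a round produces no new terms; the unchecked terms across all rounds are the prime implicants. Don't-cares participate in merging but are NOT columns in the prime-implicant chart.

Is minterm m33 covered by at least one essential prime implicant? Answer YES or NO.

NO

[col 0] 001000, 001011, 011010, 100001*, 100101*, 110001*, 110010, 111001*, 111100
[col 1] 1-0001, 100-01, 11-001
Prime implicants: 001000, 001011, 011010, 1-0001, 100-01, 11-001, 110010, 111100
PI chart (minterm → PIs covering it):
  8 | 001000  (sole → essential)
  11 | 001011  (sole → essential)
  26 | 011010  (sole → essential)
  33 | 1-0001,100-01
  50 | 110010  (sole → essential)
  57 | 11-001  (sole → essential)
  60 | 111100  (sole → essential)
Essential prime implicants: 001000, 001011, 011010, 11-001, 110010, 111100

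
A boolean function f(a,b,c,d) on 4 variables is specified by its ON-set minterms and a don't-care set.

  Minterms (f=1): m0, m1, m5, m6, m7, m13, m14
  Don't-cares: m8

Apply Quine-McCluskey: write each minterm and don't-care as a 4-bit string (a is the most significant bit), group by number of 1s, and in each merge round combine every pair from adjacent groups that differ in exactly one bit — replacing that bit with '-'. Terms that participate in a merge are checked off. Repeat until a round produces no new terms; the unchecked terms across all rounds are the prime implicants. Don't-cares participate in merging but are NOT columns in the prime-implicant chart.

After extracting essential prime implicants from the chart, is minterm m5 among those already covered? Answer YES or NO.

YES

size-2^0 implicants → 0000(✓)  0001(✓)  0101(✓)  0110(✓)  0111(✓)  1000(✓)  1101(✓)  1110(✓)
size-2^1 implicants → -000  -101  -110  0-01  000-  01-1  011-
Unchecked terms (primes): -000, -101, -110, 0-01, 000-, 01-1, 011-
Minterm coverage:
  m0 ⊆ -000,000-
  m1 ⊆ 0-01,000-
  m5 ⊆ -101,0-01,01-1
  m6 ⊆ -110,011-
  m7 ⊆ 01-1,011-
  m13 ⊆ -101 [E]
  m14 ⊆ -110 [E]
E = {-101, -110}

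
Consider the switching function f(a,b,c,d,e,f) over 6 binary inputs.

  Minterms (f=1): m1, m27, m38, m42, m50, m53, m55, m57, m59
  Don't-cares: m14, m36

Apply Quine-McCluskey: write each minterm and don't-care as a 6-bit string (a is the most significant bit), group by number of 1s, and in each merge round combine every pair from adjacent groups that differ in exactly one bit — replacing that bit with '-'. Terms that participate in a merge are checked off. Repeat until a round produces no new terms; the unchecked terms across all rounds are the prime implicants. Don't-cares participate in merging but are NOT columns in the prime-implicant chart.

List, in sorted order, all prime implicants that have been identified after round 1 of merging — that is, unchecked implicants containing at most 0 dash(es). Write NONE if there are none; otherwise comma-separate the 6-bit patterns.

000001, 001110, 101010, 110010

size-2^0 implicants → 000001  001110  011011(✓)  100100(✓)  100110(✓)  101010  110010  110101(✓)  110111(✓)  111001(✓)  111011(✓)
size-2^1 implicants → -11011  1001-0  1101-1  1110-1
Unchecked terms (primes): -11011, 000001, 001110, 1001-0, 101010, 110010, 1101-1, 1110-1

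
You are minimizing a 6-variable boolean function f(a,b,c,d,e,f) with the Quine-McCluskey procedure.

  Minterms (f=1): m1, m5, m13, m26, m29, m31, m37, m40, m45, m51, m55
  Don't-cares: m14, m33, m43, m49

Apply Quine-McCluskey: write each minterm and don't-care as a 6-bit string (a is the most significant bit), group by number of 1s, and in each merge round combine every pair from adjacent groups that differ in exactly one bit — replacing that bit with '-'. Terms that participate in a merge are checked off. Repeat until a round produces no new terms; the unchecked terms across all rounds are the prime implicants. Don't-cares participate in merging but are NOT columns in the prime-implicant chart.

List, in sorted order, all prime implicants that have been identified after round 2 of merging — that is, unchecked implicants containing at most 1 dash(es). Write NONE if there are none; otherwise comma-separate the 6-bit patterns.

[col 0] 000001*, 000101*, 001101*, 001110, 011010, 011101*, 011111*, 100001*, 100101*, 101000, 101011, 101101*, 110001*, 110011*, 110111*
[col 1] -00001*, -00101*, -01101*, 0-1101, 00-101*, 000-01*, 0111-1, 1-0001, 10-101*, 100-01*, 110-11, 1100-1
[col 2] -0-101, -00-01
Prime implicants: -0-101, -00-01, 0-1101, 001110, 011010, 0111-1, 1-0001, 101000, 101011, 110-11, 1100-1

0-1101, 001110, 011010, 0111-1, 1-0001, 101000, 101011, 110-11, 1100-1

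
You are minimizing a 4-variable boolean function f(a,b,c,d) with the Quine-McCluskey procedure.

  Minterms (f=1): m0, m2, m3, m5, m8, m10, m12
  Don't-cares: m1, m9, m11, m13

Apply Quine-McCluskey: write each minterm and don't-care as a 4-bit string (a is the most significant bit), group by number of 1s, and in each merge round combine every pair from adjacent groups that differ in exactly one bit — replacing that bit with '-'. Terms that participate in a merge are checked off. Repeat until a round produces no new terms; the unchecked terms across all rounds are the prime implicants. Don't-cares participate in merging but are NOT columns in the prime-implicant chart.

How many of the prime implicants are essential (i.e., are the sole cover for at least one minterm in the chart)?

3

size-2^0 implicants → 0000(✓)  0001(✓)  0010(✓)  0011(✓)  0101(✓)  1000(✓)  1001(✓)  1010(✓)  1011(✓)  1100(✓)  1101(✓)
size-2^1 implicants → -000(✓)  -001(✓)  -010(✓)  -011(✓)  -101(✓)  0-01(✓)  00-0(✓)  00-1(✓)  000-(✓)  001-(✓)  1-00(✓)  1-01(✓)  10-0(✓)  10-1(✓)  100-(✓)  101-(✓)  110-(✓)
size-2^2 implicants → --01  -0-0(✓)  -0-1(✓)  -00-(✓)  -01-(✓)  00--(✓)  1-0-  10--(✓)
size-2^3 implicants → -0--
Unchecked terms (primes): --01, -0--, 1-0-
Minterm coverage:
  m0 ⊆ -0-- [E]
  m2 ⊆ -0-- [E]
  m3 ⊆ -0-- [E]
  m5 ⊆ --01 [E]
  m8 ⊆ -0--,1-0-
  m10 ⊆ -0-- [E]
  m12 ⊆ 1-0- [E]
E = {--01, -0--, 1-0-}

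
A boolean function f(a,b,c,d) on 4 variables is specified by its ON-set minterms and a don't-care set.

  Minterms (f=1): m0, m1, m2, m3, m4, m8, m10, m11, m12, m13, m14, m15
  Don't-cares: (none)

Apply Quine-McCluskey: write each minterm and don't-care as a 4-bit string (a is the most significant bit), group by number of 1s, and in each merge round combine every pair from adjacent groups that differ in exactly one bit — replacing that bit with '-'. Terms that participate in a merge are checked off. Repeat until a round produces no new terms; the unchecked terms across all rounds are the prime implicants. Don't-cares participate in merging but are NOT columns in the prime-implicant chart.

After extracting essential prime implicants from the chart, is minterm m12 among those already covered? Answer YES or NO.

YES

[col 0] 0000*, 0001*, 0010*, 0011*, 0100*, 1000*, 1010*, 1011*, 1100*, 1101*, 1110*, 1111*
[col 1] -000*, -010*, -011*, -100*, 0-00*, 00-0*, 00-1*, 000-*, 001-*, 1-00*, 1-10*, 1-11*, 10-0*, 101-*, 11-0*, 11-1*, 110-*, 111-*
[col 2] --00, -0-0, -01-, 00--, 1--0, 1-1-, 11--
Prime implicants: --00, -0-0, -01-, 00--, 1--0, 1-1-, 11--
PI chart (minterm → PIs covering it):
  0 | --00,-0-0,00--
  1 | 00--  (sole → essential)
  2 | -0-0,-01-,00--
  3 | -01-,00--
  4 | --00  (sole → essential)
  8 | --00,-0-0,1--0
  10 | -0-0,-01-,1--0,1-1-
  11 | -01-,1-1-
  12 | --00,1--0,11--
  13 | 11--  (sole → essential)
  14 | 1--0,1-1-,11--
  15 | 1-1-,11--
Essential prime implicants: --00, 00--, 11--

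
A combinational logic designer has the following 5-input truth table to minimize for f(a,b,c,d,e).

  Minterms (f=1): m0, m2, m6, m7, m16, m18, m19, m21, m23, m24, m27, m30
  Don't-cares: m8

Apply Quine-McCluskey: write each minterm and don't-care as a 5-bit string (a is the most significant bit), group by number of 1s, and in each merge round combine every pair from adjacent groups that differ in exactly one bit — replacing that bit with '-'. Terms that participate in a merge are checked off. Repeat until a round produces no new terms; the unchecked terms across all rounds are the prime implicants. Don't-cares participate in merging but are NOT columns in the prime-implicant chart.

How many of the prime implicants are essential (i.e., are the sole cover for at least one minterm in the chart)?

size-2^0 implicants → 00000(✓)  00010(✓)  00110(✓)  00111(✓)  01000(✓)  10000(✓)  10010(✓)  10011(✓)  10101(✓)  10111(✓)  11000(✓)  11011(✓)  11110
size-2^1 implicants → -0000(✓)  -0010(✓)  -0111  -1000(✓)  0-000(✓)  00-10  000-0(✓)  0011-  1-000(✓)  1-011  10-11  100-0(✓)  1001-  101-1
size-2^2 implicants → --000  -00-0
Unchecked terms (primes): --000, -00-0, -0111, 00-10, 0011-, 1-011, 10-11, 1001-, 101-1, 11110
Minterm coverage:
  m0 ⊆ --000,-00-0
  m2 ⊆ -00-0,00-10
  m6 ⊆ 00-10,0011-
  m7 ⊆ -0111,0011-
  m16 ⊆ --000,-00-0
  m18 ⊆ -00-0,1001-
  m19 ⊆ 1-011,10-11,1001-
  m21 ⊆ 101-1 [E]
  m23 ⊆ -0111,10-11,101-1
  m24 ⊆ --000 [E]
  m27 ⊆ 1-011 [E]
  m30 ⊆ 11110 [E]
E = {--000, 1-011, 101-1, 11110}

4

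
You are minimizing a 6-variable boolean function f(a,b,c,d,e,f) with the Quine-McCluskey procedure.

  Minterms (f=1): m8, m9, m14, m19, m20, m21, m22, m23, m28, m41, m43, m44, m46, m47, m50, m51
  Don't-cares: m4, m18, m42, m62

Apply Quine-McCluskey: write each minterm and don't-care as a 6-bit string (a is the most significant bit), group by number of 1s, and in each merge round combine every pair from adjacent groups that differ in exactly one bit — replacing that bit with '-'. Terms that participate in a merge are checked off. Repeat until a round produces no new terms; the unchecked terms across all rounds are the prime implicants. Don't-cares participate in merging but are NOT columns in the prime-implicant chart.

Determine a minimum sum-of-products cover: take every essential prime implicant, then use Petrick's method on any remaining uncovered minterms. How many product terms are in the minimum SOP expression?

8

Round 0: 000100✓ 001000✓ 001001✓ 001110✓ 010010✓ 010011✓ 010100✓ 010101✓ 010110✓ 010111✓ 011100✓ 101001✓ 101010✓ 101011✓ 101100✓ 101110✓ 101111✓ 110010✓ 110011✓ 111110✓
Round 1: -01001 -01110 -10010✓ -10011✓ 0-0100 00100- 01-100 010-10✓ 010-11✓ 01001-✓ 0101-0✓ 0101-1✓ 01010-✓ 01011-✓ 1-1110 101-10✓ 101-11✓ 1010-1 10101-✓ 1011-0 10111-✓ 11001-✓
Round 2: -1001- 010-1- 0101-- 101-1-
PIs = {-01001, -01110, -1001-, 0-0100, 00100-, 01-100, 010-1-, 0101--, 1-1110, 101-1-, 1010-1, 1011-0}
Coverage chart:
  m8: 00100- ←essential
  m9: -01001,00100-
  m14: -01110 ←essential
  m19: -1001-,010-1-
  m20: 0-0100,01-100,0101--
  m21: 0101-- ←essential
  m22: 010-1-,0101--
  m23: 010-1-,0101--
  m28: 01-100 ←essential
  m41: -01001,1010-1
  m43: 101-1-,1010-1
  m44: 1011-0 ←essential
  m46: -01110,1-1110,101-1-,1011-0
  m47: 101-1- ←essential
  m50: -1001- ←essential
  m51: -1001- ←essential
Essential: -01110, -1001-, 00100-, 01-100, 0101--, 101-1-, 1011-0
Petrick residual → -01001
Min cover (8 terms): b'cd'e'f + b'cdef' + bc'd'e + a'b'cd'e' + a'bde'f' + a'bc'd + ab'ce + ab'cdf'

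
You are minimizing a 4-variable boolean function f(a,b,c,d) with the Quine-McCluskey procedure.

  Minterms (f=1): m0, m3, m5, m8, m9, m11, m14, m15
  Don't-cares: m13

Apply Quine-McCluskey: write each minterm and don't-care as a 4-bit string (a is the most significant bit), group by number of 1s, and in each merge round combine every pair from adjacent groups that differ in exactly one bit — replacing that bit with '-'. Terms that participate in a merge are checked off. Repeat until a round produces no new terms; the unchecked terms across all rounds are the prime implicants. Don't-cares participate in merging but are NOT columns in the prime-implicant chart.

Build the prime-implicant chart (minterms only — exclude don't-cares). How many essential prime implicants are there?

4

[col 0] 0000*, 0011*, 0101*, 1000*, 1001*, 1011*, 1101*, 1110*, 1111*
[col 1] -000, -011, -101, 1-01*, 1-11*, 10-1*, 100-, 11-1*, 111-
[col 2] 1--1
Prime implicants: -000, -011, -101, 1--1, 100-, 111-
PI chart (minterm → PIs covering it):
  0 | -000  (sole → essential)
  3 | -011  (sole → essential)
  5 | -101  (sole → essential)
  8 | -000,100-
  9 | 1--1,100-
  11 | -011,1--1
  14 | 111-  (sole → essential)
  15 | 1--1,111-
Essential prime implicants: -000, -011, -101, 111-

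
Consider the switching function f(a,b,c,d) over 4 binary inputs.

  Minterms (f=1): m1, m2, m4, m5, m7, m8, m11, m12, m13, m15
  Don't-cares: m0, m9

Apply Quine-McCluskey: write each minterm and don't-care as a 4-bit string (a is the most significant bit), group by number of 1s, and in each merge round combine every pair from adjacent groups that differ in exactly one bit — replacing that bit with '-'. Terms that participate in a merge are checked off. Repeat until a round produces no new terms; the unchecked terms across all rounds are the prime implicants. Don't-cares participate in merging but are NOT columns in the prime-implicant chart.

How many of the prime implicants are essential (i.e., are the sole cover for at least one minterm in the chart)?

4

Round 0: 0000✓ 0001✓ 0010✓ 0100✓ 0101✓ 0111✓ 1000✓ 1001✓ 1011✓ 1100✓ 1101✓ 1111✓
Round 1: -000✓ -001✓ -100✓ -101✓ -111✓ 0-00✓ 0-01✓ 00-0 000-✓ 01-1✓ 010-✓ 1-00✓ 1-01✓ 1-11✓ 10-1✓ 100-✓ 11-1✓ 110-✓
Round 2: --00✓ --01✓ -00-✓ -1-1 -10-✓ 0-0-✓ 1--1 1-0-✓
Round 3: --0-
PIs = {--0-, -1-1, 00-0, 1--1}
Coverage chart:
  m1: --0- ←essential
  m2: 00-0 ←essential
  m4: --0- ←essential
  m5: --0-,-1-1
  m7: -1-1 ←essential
  m8: --0- ←essential
  m11: 1--1 ←essential
  m12: --0- ←essential
  m13: --0-,-1-1,1--1
  m15: -1-1,1--1
Essential: --0-, -1-1, 00-0, 1--1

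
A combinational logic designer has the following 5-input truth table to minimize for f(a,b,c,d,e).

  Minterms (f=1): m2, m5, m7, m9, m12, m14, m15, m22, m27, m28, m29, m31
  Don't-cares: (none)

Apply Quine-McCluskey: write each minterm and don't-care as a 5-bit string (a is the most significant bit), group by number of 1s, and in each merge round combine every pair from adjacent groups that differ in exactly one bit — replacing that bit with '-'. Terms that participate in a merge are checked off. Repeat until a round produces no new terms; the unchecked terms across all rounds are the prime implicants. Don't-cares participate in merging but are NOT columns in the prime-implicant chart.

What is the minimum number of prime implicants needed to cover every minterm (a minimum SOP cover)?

[col 0] 00010, 00101*, 00111*, 01001, 01100*, 01110*, 01111*, 10110, 11011*, 11100*, 11101*, 11111*
[col 1] -1100, -1111, 0-111, 001-1, 011-0, 0111-, 11-11, 111-1, 1110-
Prime implicants: -1100, -1111, 0-111, 00010, 001-1, 01001, 011-0, 0111-, 10110, 11-11, 111-1, 1110-
PI chart (minterm → PIs covering it):
  2 | 00010  (sole → essential)
  5 | 001-1  (sole → essential)
  7 | 0-111,001-1
  9 | 01001  (sole → essential)
  12 | -1100,011-0
  14 | 011-0,0111-
  15 | -1111,0-111,0111-
  22 | 10110  (sole → essential)
  27 | 11-11  (sole → essential)
  28 | -1100,1110-
  29 | 111-1,1110-
  31 | -1111,11-11,111-1
Essential prime implicants: 00010, 001-1, 01001, 10110, 11-11
Petrick residual → -1100, 0111-, 111-1
Minimum SOP uses 8 PIs: bcd'e' + a'b'c'de' + a'b'ce + a'bc'd'e + a'bcd + ab'cde' + abde + abce

8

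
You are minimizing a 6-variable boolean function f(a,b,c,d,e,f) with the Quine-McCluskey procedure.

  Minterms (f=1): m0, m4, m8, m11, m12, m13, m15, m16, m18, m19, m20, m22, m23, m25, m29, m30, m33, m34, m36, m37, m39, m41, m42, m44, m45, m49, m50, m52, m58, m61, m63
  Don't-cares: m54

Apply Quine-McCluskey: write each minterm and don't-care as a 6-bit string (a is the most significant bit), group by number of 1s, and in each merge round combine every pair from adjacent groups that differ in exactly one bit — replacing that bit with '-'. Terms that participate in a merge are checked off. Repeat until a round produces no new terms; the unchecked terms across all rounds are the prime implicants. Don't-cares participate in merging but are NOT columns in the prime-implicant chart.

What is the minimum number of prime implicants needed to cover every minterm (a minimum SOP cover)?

Round 0: 000000✓ 000100✓ 001000✓ 001011✓ 001100✓ 001101✓ 001111✓ 010000✓ 010010✓ 010011✓ 010100✓ 010110✓ 010111✓ 011001✓ 011101✓ 011110✓ 100001✓ 100010✓ 100100✓ 100101✓ 100111✓ 101001✓ 101010✓ 101100✓ 101101✓ 110001✓ 110010✓ 110100✓ 110110✓ 111010✓ 111101✓ 111111✓
Round 1: -00100✓ -01100✓ -01101✓ -10010✓ -10100✓ -10110✓ -11101✓ 0-0000✓ 0-0100✓ 0-1101✓ 00-000✓ 00-100✓ 000-00✓ 001-00✓ 001-11 0011-1 00110-✓ 01-110 010-00✓ 010-10✓ 010-11✓ 0100-0✓ 01001-✓ 0101-0✓ 01011-✓ 011-01 1-0001 1-0010✓ 1-0100✓ 1-1010✓ 1-1101✓ 10-001✓ 10-010✓ 10-100✓ 10-101✓ 100-01✓ 1001-1 10010-✓ 101-01✓ 10110-✓ 11-010✓ 110-10✓ 1101-0✓ 1111-1
Round 2: --0100 --1101 -0-100 -0110- -10-10 -101-0 0-0-00 00--00 010--0 010-1- 1--010 10--01 10-10-
PIs = {--0100, --1101, -0-100, -0110-, -10-10, -101-0, 0-0-00, 00--00, 001-11, 0011-1, 01-110, 010--0, 010-1-, 011-01, 1--010, 1-0001, 10--01, 10-10-, 1001-1, 1111-1}
Coverage chart:
  m0: 0-0-00,00--00
  m4: --0100,-0-100,0-0-00,00--00
  m8: 00--00 ←essential
  m11: 001-11 ←essential
  m12: -0-100,-0110-,00--00
  m13: --1101,-0110-,0011-1
  m15: 001-11,0011-1
  m16: 0-0-00,010--0
  m18: -10-10,010--0,010-1-
  m19: 010-1- ←essential
  m20: --0100,-101-0,0-0-00,010--0
  m22: -10-10,-101-0,01-110,010--0,010-1-
  m23: 010-1- ←essential
  m25: 011-01 ←essential
  m29: --1101,011-01
  m30: 01-110 ←essential
  m33: 1-0001,10--01
  m34: 1--010 ←essential
  m36: --0100,-0-100,10-10-
  m37: 10--01,10-10-,1001-1
  m39: 1001-1 ←essential
  m41: 10--01 ←essential
  m42: 1--010 ←essential
  m44: -0-100,-0110-,10-10-
  m45: --1101,-0110-,10--01,10-10-
  m49: 1-0001 ←essential
  m50: -10-10,1--010
  m52: --0100,-101-0
  m58: 1--010 ←essential
  m61: --1101,1111-1
  m63: 1111-1 ←essential
Essential: 00--00, 001-11, 01-110, 010-1-, 011-01, 1--010, 1-0001, 10--01, 1001-1, 1111-1
Petrick residual → --0100, -0110-, 0-0-00
Min cover (13 terms): c'de'f' + b'cde' + a'c'e'f' + a'b'e'f' + a'b'cef + a'bdef' + a'bc'e + a'bce'f + ad'ef' + ac'd'e'f + ab'e'f + ab'c'df + abcdf

13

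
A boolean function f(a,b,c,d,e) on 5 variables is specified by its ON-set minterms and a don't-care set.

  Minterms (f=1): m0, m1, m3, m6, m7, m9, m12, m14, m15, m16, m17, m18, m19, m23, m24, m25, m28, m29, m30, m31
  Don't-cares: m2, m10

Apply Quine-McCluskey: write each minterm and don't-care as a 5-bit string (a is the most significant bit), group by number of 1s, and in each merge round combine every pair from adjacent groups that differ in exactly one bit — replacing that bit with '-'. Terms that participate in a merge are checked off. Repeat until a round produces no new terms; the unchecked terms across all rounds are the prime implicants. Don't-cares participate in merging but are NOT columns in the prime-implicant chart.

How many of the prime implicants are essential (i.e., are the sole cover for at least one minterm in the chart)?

[col 0] 00000*, 00001*, 00010*, 00011*, 00110*, 00111*, 01001*, 01010*, 01100*, 01110*, 01111*, 10000*, 10001*, 10010*, 10011*, 10111*, 11000*, 11001*, 11100*, 11101*, 11110*, 11111*
[col 1] -0000*, -0001*, -0010*, -0011*, -0111*, -1001*, -1100*, -1110*, -1111*, 0-001*, 0-010*, 0-110*, 0-111*, 00-10*, 00-11*, 000-0*, 000-1*, 0000-*, 0001-*, 0011-*, 01-10*, 011-0*, 0111-*, 1-000*, 1-001*, 1-111*, 10-11*, 100-0*, 100-1*, 1000-*, 1001-*, 11-00*, 11-01*, 1100-*, 111-0*, 111-1*, 1110-*, 1111-*
[col 2] --001, --111, -0-11, -00-0*, -00-1*, -000-*, -001-*, -11-0, -111-, 0--10, 0-11-, 00-1-, 000--*, 1-00-, 100--*, 11-0-, 111--
[col 3] -00--
Prime implicants: --001, --111, -0-11, -00--, -11-0, -111-, 0--10, 0-11-, 00-1-, 1-00-, 11-0-, 111--
PI chart (minterm → PIs covering it):
  0 | -00--  (sole → essential)
  1 | --001,-00--
  3 | -0-11,-00--,00-1-
  6 | 0--10,0-11-,00-1-
  7 | --111,-0-11,0-11-,00-1-
  9 | --001  (sole → essential)
  12 | -11-0  (sole → essential)
  14 | -11-0,-111-,0--10,0-11-
  15 | --111,-111-,0-11-
  16 | -00--,1-00-
  17 | --001,-00--,1-00-
  18 | -00--  (sole → essential)
  19 | -0-11,-00--
  23 | --111,-0-11
  24 | 1-00-,11-0-
  25 | --001,1-00-,11-0-
  28 | -11-0,11-0-,111--
  29 | 11-0-,111--
  30 | -11-0,-111-,111--
  31 | --111,-111-,111--
Essential prime implicants: --001, -00--, -11-0

3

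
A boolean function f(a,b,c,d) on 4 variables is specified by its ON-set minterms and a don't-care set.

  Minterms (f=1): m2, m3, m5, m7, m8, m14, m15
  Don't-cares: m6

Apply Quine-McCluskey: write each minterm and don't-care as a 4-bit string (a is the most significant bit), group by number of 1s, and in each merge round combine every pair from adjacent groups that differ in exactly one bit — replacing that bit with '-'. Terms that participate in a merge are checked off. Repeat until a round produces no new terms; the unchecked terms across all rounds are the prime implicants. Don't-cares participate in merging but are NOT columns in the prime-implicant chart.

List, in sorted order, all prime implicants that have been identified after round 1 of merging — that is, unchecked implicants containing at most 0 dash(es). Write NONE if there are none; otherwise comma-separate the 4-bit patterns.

1000

[col 0] 0010*, 0011*, 0101*, 0110*, 0111*, 1000, 1110*, 1111*
[col 1] -110*, -111*, 0-10*, 0-11*, 001-*, 01-1, 011-*, 111-*
[col 2] -11-, 0-1-
Prime implicants: -11-, 0-1-, 01-1, 1000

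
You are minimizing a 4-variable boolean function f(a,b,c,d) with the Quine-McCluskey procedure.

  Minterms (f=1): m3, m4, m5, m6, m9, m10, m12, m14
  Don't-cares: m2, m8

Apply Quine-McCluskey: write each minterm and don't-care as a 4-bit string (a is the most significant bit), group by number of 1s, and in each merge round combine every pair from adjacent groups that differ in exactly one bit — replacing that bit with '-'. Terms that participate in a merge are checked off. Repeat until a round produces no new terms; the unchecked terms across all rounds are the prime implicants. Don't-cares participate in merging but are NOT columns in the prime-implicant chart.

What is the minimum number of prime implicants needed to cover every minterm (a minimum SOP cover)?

[col 0] 0010*, 0011*, 0100*, 0101*, 0110*, 1000*, 1001*, 1010*, 1100*, 1110*
[col 1] -010*, -100*, -110*, 0-10*, 001-, 01-0*, 010-, 1-00*, 1-10*, 10-0*, 100-, 11-0*
[col 2] --10, -1-0, 1--0
Prime implicants: --10, -1-0, 001-, 010-, 1--0, 100-
PI chart (minterm → PIs covering it):
  3 | 001-  (sole → essential)
  4 | -1-0,010-
  5 | 010-  (sole → essential)
  6 | --10,-1-0
  9 | 100-  (sole → essential)
  10 | --10,1--0
  12 | -1-0,1--0
  14 | --10,-1-0,1--0
Essential prime implicants: 001-, 010-, 100-
Petrick residual → --10, -1-0
Minimum SOP uses 5 PIs: cd' + bd' + a'b'c + a'bc' + ab'c'

5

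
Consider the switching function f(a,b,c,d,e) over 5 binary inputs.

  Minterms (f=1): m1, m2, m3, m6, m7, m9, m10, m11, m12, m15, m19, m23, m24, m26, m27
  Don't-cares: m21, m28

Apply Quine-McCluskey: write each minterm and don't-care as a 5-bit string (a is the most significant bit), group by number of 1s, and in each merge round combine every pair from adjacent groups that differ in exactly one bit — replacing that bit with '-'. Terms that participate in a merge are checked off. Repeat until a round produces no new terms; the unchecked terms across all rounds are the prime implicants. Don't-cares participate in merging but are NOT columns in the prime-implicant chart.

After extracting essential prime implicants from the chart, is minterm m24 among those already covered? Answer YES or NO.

size-2^0 implicants → 00001(✓)  00010(✓)  00011(✓)  00110(✓)  00111(✓)  01001(✓)  01010(✓)  01011(✓)  01100(✓)  01111(✓)  10011(✓)  10101(✓)  10111(✓)  11000(✓)  11010(✓)  11011(✓)  11100(✓)
size-2^1 implicants → -0011(✓)  -0111(✓)  -1010(✓)  -1011(✓)  -1100  0-001(✓)  0-010(✓)  0-011(✓)  0-111(✓)  00-10(✓)  00-11(✓)  000-1(✓)  0001-(✓)  0011-(✓)  01-11(✓)  010-1(✓)  0101-(✓)  1-011(✓)  10-11(✓)  101-1  11-00  110-0  1101-(✓)
size-2^2 implicants → --011  -0-11  -101-  0--11  0-0-1  0-01-  00-1-
Unchecked terms (primes): --011, -0-11, -101-, -1100, 0--11, 0-0-1, 0-01-, 00-1-, 101-1, 11-00, 110-0
Minterm coverage:
  m1 ⊆ 0-0-1 [E]
  m2 ⊆ 0-01-,00-1-
  m3 ⊆ --011,-0-11,0--11,0-0-1,0-01-,00-1-
  m6 ⊆ 00-1- [E]
  m7 ⊆ -0-11,0--11,00-1-
  m9 ⊆ 0-0-1 [E]
  m10 ⊆ -101-,0-01-
  m11 ⊆ --011,-101-,0--11,0-0-1,0-01-
  m12 ⊆ -1100 [E]
  m15 ⊆ 0--11 [E]
  m19 ⊆ --011,-0-11
  m23 ⊆ -0-11,101-1
  m24 ⊆ 11-00,110-0
  m26 ⊆ -101-,110-0
  m27 ⊆ --011,-101-
E = {-1100, 0--11, 0-0-1, 00-1-}

NO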